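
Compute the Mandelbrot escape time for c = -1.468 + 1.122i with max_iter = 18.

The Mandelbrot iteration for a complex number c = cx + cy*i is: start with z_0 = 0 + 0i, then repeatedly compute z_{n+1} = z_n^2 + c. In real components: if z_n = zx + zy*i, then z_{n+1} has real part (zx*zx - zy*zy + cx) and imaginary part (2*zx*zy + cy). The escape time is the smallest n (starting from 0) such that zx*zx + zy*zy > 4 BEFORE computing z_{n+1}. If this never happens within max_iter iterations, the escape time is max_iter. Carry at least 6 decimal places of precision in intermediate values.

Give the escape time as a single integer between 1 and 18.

z_0 = 0 + 0i, c = -1.4680 + 1.1220i
Iter 1: z = -1.4680 + 1.1220i, |z|^2 = 3.4139
Iter 2: z = -0.5719 + -2.1722i, |z|^2 = 5.0454
Escaped at iteration 2

Answer: 2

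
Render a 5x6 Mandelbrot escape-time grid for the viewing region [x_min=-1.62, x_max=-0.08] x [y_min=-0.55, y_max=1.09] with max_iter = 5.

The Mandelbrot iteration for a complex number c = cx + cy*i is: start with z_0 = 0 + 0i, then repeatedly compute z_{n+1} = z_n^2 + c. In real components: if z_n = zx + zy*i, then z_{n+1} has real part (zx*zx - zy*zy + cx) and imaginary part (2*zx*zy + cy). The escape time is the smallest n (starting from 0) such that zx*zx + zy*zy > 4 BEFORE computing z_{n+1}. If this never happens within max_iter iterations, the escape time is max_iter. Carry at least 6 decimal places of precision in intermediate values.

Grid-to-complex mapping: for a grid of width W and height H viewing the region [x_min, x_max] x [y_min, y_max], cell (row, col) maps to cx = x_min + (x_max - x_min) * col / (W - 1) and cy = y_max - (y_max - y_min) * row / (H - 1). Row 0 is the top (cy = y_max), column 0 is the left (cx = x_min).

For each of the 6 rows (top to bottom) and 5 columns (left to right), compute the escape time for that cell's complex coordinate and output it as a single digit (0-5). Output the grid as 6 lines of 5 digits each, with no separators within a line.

Answer: 23345
33455
35555
55555
45555
34555

Derivation:
(row=0, col=0): c = -1.6200 + 1.0900i → escape time 2
(row=0, col=1): c = -1.2350 + 1.0900i → escape time 3
(row=0, col=2): c = -0.8500 + 1.0900i → escape time 3
(row=0, col=3): c = -0.4650 + 1.0900i → escape time 4
(row=0, col=4): c = -0.0800 + 1.0900i → escape time 5
(row=1, col=0): c = -1.6200 + 0.7620i → escape time 3
(row=1, col=1): c = -1.2350 + 0.7620i → escape time 3
(row=1, col=2): c = -0.8500 + 0.7620i → escape time 4
(row=1, col=3): c = -0.4650 + 0.7620i → escape time 5
(row=1, col=4): c = -0.0800 + 0.7620i → escape time 5
(row=2, col=0): c = -1.6200 + 0.4340i → escape time 3
(row=2, col=1): c = -1.2350 + 0.4340i → escape time 5
(row=2, col=2): c = -0.8500 + 0.4340i → escape time 5
(row=2, col=3): c = -0.4650 + 0.4340i → escape time 5
(row=2, col=4): c = -0.0800 + 0.4340i → escape time 5
(row=3, col=0): c = -1.6200 + 0.1060i → escape time 5
(row=3, col=1): c = -1.2350 + 0.1060i → escape time 5
(row=3, col=2): c = -0.8500 + 0.1060i → escape time 5
(row=3, col=3): c = -0.4650 + 0.1060i → escape time 5
(row=3, col=4): c = -0.0800 + 0.1060i → escape time 5
(row=4, col=0): c = -1.6200 + -0.2220i → escape time 4
(row=4, col=1): c = -1.2350 + -0.2220i → escape time 5
(row=4, col=2): c = -0.8500 + -0.2220i → escape time 5
(row=4, col=3): c = -0.4650 + -0.2220i → escape time 5
(row=4, col=4): c = -0.0800 + -0.2220i → escape time 5
(row=5, col=0): c = -1.6200 + -0.5500i → escape time 3
(row=5, col=1): c = -1.2350 + -0.5500i → escape time 4
(row=5, col=2): c = -0.8500 + -0.5500i → escape time 5
(row=5, col=3): c = -0.4650 + -0.5500i → escape time 5
(row=5, col=4): c = -0.0800 + -0.5500i → escape time 5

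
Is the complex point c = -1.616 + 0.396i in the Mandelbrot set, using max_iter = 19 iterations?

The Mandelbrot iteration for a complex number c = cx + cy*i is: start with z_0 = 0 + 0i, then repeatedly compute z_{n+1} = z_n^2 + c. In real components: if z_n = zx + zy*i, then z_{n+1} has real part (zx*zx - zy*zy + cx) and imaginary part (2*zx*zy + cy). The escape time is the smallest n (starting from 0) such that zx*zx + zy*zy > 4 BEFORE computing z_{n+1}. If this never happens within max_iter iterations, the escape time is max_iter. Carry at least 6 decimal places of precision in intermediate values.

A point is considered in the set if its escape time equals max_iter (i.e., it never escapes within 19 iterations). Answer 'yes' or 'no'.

z_0 = 0 + 0i, c = -1.6160 + 0.3960i
Iter 1: z = -1.6160 + 0.3960i, |z|^2 = 2.7683
Iter 2: z = 0.8386 + -0.8839i, |z|^2 = 1.4845
Iter 3: z = -1.6939 + -1.0865i, |z|^2 = 4.0498
Escaped at iteration 3

Answer: no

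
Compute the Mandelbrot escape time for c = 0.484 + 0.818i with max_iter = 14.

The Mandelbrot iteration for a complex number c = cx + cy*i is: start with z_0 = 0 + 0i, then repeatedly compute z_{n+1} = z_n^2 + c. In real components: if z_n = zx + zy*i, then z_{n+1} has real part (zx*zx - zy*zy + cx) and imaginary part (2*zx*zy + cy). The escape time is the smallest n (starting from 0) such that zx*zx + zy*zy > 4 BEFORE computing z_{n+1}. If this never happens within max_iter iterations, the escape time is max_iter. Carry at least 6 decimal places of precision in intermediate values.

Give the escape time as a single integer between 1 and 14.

Answer: 3

Derivation:
z_0 = 0 + 0i, c = 0.4840 + 0.8180i
Iter 1: z = 0.4840 + 0.8180i, |z|^2 = 0.9034
Iter 2: z = 0.0491 + 1.6098i, |z|^2 = 2.5939
Iter 3: z = -2.1051 + 0.9762i, |z|^2 = 5.3845
Escaped at iteration 3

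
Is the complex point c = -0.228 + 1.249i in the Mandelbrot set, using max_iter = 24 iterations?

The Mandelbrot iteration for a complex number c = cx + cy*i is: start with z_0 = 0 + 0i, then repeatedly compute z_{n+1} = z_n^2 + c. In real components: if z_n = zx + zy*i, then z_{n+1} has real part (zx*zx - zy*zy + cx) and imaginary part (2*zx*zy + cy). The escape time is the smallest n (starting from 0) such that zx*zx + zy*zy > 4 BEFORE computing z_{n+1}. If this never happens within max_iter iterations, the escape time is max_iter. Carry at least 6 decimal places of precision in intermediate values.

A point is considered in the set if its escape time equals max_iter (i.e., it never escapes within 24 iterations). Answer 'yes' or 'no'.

Answer: no

Derivation:
z_0 = 0 + 0i, c = -0.2280 + 1.2490i
Iter 1: z = -0.2280 + 1.2490i, |z|^2 = 1.6120
Iter 2: z = -1.7360 + 0.6795i, |z|^2 = 3.4754
Iter 3: z = 2.3241 + -1.1101i, |z|^2 = 6.6337
Escaped at iteration 3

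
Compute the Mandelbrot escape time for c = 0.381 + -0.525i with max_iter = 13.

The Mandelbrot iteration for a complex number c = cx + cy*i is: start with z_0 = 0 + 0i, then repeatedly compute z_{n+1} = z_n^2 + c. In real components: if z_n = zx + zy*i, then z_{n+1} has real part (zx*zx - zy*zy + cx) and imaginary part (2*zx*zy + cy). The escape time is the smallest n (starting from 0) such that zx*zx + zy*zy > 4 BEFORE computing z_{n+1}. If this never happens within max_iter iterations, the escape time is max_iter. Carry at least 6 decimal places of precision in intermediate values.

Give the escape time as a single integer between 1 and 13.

Answer: 9

Derivation:
z_0 = 0 + 0i, c = 0.3810 + -0.5250i
Iter 1: z = 0.3810 + -0.5250i, |z|^2 = 0.4208
Iter 2: z = 0.2505 + -0.9251i, |z|^2 = 0.9185
Iter 3: z = -0.4119 + -0.9885i, |z|^2 = 1.1469
Iter 4: z = -0.4265 + 0.2894i, |z|^2 = 0.2656
Iter 5: z = 0.4791 + -0.7719i, |z|^2 = 0.8253
Iter 6: z = 0.0148 + -1.2646i, |z|^2 = 1.5994
Iter 7: z = -1.2180 + -0.5623i, |z|^2 = 1.7997
Iter 8: z = 1.5483 + 0.8448i, |z|^2 = 3.1109
Iter 9: z = 2.0646 + 2.0910i, |z|^2 = 8.6349
Escaped at iteration 9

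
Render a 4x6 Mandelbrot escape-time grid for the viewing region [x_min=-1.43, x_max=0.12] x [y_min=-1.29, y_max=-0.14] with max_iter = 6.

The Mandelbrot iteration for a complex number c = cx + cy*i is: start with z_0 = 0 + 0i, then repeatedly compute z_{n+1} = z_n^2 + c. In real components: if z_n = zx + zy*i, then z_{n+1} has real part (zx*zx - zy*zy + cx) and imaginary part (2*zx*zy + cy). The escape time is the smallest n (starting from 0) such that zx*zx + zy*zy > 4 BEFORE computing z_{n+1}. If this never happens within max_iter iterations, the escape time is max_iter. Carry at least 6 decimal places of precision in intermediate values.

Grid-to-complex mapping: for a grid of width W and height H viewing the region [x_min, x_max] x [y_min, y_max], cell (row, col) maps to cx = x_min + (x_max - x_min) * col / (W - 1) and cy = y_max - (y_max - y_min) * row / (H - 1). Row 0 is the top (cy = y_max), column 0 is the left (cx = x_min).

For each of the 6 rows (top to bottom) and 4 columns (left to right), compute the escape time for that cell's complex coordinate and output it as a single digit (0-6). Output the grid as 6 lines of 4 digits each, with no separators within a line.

Answer: 6666
5666
3566
3365
2344
2232

Derivation:
(row=0, col=0): c = -1.4300 + -0.1400i → escape time 6
(row=0, col=1): c = -0.9133 + -0.1400i → escape time 6
(row=0, col=2): c = -0.3967 + -0.1400i → escape time 6
(row=0, col=3): c = 0.1200 + -0.1400i → escape time 6
(row=1, col=0): c = -1.4300 + -0.3700i → escape time 5
(row=1, col=1): c = -0.9133 + -0.3700i → escape time 6
(row=1, col=2): c = -0.3967 + -0.3700i → escape time 6
(row=1, col=3): c = 0.1200 + -0.3700i → escape time 6
(row=2, col=0): c = -1.4300 + -0.6000i → escape time 3
(row=2, col=1): c = -0.9133 + -0.6000i → escape time 5
(row=2, col=2): c = -0.3967 + -0.6000i → escape time 6
(row=2, col=3): c = 0.1200 + -0.6000i → escape time 6
(row=3, col=0): c = -1.4300 + -0.8300i → escape time 3
(row=3, col=1): c = -0.9133 + -0.8300i → escape time 3
(row=3, col=2): c = -0.3967 + -0.8300i → escape time 6
(row=3, col=3): c = 0.1200 + -0.8300i → escape time 5
(row=4, col=0): c = -1.4300 + -1.0600i → escape time 2
(row=4, col=1): c = -0.9133 + -1.0600i → escape time 3
(row=4, col=2): c = -0.3967 + -1.0600i → escape time 4
(row=4, col=3): c = 0.1200 + -1.0600i → escape time 4
(row=5, col=0): c = -1.4300 + -1.2900i → escape time 2
(row=5, col=1): c = -0.9133 + -1.2900i → escape time 2
(row=5, col=2): c = -0.3967 + -1.2900i → escape time 3
(row=5, col=3): c = 0.1200 + -1.2900i → escape time 2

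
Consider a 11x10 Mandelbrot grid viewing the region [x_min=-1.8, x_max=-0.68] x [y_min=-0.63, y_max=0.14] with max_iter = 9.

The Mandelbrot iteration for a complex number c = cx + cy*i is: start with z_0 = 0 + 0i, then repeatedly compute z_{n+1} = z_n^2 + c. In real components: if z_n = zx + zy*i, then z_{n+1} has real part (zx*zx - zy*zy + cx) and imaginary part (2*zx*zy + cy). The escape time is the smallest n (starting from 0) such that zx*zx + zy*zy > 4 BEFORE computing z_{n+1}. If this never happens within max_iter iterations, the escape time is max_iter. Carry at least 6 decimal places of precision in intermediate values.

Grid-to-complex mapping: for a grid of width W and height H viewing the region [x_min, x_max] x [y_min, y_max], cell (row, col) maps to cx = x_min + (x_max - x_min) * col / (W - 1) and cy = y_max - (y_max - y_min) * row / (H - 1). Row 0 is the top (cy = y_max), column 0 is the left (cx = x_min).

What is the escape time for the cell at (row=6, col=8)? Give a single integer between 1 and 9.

z_0 = 0 + 0i, c = -0.9040 + -0.3733i
Iter 1: z = -0.9040 + -0.3733i, |z|^2 = 0.9566
Iter 2: z = -0.2262 + 0.3017i, |z|^2 = 0.1421
Iter 3: z = -0.9438 + -0.5098i, |z|^2 = 1.1507
Iter 4: z = -0.2730 + 0.5890i, |z|^2 = 0.4214
Iter 5: z = -1.1763 + -0.6949i, |z|^2 = 1.8667
Iter 6: z = -0.0032 + 1.2617i, |z|^2 = 1.5918
Iter 7: z = -2.4958 + -0.3813i, |z|^2 = 6.3742
Escaped at iteration 7

Answer: 7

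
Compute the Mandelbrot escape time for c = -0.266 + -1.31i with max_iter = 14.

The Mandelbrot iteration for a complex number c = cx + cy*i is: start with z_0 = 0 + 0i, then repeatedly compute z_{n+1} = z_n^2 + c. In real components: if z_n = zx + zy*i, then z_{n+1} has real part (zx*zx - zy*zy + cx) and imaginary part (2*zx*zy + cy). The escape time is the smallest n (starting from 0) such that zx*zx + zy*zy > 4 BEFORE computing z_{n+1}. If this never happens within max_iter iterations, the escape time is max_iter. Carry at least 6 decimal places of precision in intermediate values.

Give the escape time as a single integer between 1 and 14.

z_0 = 0 + 0i, c = -0.2660 + -1.3100i
Iter 1: z = -0.2660 + -1.3100i, |z|^2 = 1.7869
Iter 2: z = -1.9113 + -0.6131i, |z|^2 = 4.0291
Escaped at iteration 2

Answer: 2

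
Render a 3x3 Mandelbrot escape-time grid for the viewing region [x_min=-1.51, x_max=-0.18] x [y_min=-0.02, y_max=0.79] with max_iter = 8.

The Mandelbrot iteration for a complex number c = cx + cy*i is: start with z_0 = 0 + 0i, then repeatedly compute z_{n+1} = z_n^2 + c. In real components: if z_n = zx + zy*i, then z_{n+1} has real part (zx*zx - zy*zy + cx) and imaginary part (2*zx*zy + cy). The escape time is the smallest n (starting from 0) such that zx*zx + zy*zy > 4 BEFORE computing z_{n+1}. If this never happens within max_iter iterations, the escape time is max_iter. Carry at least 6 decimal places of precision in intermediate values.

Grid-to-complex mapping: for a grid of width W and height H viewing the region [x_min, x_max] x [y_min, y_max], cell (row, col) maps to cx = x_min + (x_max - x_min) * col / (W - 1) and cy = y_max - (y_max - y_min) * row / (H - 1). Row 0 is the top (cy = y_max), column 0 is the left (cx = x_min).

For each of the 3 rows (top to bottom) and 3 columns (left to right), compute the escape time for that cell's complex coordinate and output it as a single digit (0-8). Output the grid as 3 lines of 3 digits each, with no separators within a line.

Answer: 348
478
888

Derivation:
(row=0, col=0): c = -1.5100 + 0.7900i → escape time 3
(row=0, col=1): c = -0.8450 + 0.7900i → escape time 4
(row=0, col=2): c = -0.1800 + 0.7900i → escape time 8
(row=1, col=0): c = -1.5100 + 0.3850i → escape time 4
(row=1, col=1): c = -0.8450 + 0.3850i → escape time 7
(row=1, col=2): c = -0.1800 + 0.3850i → escape time 8
(row=2, col=0): c = -1.5100 + -0.0200i → escape time 8
(row=2, col=1): c = -0.8450 + -0.0200i → escape time 8
(row=2, col=2): c = -0.1800 + -0.0200i → escape time 8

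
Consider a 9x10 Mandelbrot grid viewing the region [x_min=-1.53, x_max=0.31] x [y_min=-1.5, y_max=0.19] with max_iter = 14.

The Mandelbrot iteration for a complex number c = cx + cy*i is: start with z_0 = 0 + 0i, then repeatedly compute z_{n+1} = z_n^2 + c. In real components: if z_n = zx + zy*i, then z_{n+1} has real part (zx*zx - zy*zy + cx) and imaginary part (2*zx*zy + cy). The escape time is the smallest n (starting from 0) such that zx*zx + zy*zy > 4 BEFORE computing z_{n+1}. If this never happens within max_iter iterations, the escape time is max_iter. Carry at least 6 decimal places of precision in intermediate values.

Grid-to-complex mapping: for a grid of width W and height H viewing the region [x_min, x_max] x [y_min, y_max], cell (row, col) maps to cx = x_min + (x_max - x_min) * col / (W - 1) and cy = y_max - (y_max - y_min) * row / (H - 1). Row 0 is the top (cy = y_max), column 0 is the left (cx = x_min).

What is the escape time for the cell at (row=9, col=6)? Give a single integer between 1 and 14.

Answer: 2

Derivation:
z_0 = 0 + 0i, c = -0.1500 + -1.5000i
Iter 1: z = -0.1500 + -1.5000i, |z|^2 = 2.2725
Iter 2: z = -2.3775 + -1.0500i, |z|^2 = 6.7550
Escaped at iteration 2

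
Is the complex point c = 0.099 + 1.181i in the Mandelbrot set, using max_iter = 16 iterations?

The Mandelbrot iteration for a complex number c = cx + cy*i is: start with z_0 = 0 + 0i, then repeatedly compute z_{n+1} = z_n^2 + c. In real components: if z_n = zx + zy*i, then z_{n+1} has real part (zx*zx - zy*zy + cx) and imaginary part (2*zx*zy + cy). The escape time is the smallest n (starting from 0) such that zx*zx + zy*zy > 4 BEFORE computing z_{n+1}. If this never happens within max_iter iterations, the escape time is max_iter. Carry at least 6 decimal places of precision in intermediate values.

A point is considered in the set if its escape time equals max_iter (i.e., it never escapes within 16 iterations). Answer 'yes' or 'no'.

z_0 = 0 + 0i, c = 0.0990 + 1.1810i
Iter 1: z = 0.0990 + 1.1810i, |z|^2 = 1.4046
Iter 2: z = -1.2860 + 1.4148i, |z|^2 = 3.6555
Iter 3: z = -0.2491 + -2.4579i, |z|^2 = 6.1031
Escaped at iteration 3

Answer: no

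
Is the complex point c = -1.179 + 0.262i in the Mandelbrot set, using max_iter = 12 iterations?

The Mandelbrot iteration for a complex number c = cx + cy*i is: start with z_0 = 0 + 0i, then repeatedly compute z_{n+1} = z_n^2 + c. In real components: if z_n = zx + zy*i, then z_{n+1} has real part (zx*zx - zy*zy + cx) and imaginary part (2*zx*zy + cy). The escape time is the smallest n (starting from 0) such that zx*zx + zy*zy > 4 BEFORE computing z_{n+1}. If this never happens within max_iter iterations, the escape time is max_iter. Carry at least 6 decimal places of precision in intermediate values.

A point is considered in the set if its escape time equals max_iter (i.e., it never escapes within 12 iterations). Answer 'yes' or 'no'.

z_0 = 0 + 0i, c = -1.1790 + 0.2620i
Iter 1: z = -1.1790 + 0.2620i, |z|^2 = 1.4587
Iter 2: z = 0.1424 + -0.3558i, |z|^2 = 0.1469
Iter 3: z = -1.2853 + 0.1607i, |z|^2 = 1.6778
Iter 4: z = 0.4472 + -0.1510i, |z|^2 = 0.2228
Iter 5: z = -1.0018 + 0.1269i, |z|^2 = 1.0197
Iter 6: z = -0.1915 + 0.0077i, |z|^2 = 0.0367
Iter 7: z = -1.1424 + 0.2590i, |z|^2 = 1.3722
Iter 8: z = 0.0589 + -0.3299i, |z|^2 = 0.1123
Iter 9: z = -1.2843 + 0.2231i, |z|^2 = 1.6993
Iter 10: z = 0.4207 + -0.3111i, |z|^2 = 0.2738
Iter 11: z = -1.0988 + 0.0002i, |z|^2 = 1.2073
Did not escape in 12 iterations → in set

Answer: yes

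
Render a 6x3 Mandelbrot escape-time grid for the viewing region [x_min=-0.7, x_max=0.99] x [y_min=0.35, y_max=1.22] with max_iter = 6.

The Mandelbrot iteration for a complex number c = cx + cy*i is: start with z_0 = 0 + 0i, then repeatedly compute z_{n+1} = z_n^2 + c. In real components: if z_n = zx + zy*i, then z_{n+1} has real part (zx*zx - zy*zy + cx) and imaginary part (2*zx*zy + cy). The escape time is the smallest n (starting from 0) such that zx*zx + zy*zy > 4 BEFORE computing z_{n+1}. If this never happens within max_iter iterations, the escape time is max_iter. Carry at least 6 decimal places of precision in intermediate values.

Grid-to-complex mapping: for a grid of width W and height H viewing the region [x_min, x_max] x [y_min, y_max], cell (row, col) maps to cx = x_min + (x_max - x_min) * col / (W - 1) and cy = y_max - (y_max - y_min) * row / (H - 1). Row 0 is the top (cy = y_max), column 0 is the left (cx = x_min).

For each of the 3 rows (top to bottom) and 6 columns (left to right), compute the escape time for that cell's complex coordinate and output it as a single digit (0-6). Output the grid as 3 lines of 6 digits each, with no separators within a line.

Answer: 333222
466532
666632

Derivation:
(row=0, col=0): c = -0.7000 + 1.2200i → escape time 3
(row=0, col=1): c = -0.3620 + 1.2200i → escape time 3
(row=0, col=2): c = -0.0240 + 1.2200i → escape time 3
(row=0, col=3): c = 0.3140 + 1.2200i → escape time 2
(row=0, col=4): c = 0.6520 + 1.2200i → escape time 2
(row=0, col=5): c = 0.9900 + 1.2200i → escape time 2
(row=1, col=0): c = -0.7000 + 0.7850i → escape time 4
(row=1, col=1): c = -0.3620 + 0.7850i → escape time 6
(row=1, col=2): c = -0.0240 + 0.7850i → escape time 6
(row=1, col=3): c = 0.3140 + 0.7850i → escape time 5
(row=1, col=4): c = 0.6520 + 0.7850i → escape time 3
(row=1, col=5): c = 0.9900 + 0.7850i → escape time 2
(row=2, col=0): c = -0.7000 + 0.3500i → escape time 6
(row=2, col=1): c = -0.3620 + 0.3500i → escape time 6
(row=2, col=2): c = -0.0240 + 0.3500i → escape time 6
(row=2, col=3): c = 0.3140 + 0.3500i → escape time 6
(row=2, col=4): c = 0.6520 + 0.3500i → escape time 3
(row=2, col=5): c = 0.9900 + 0.3500i → escape time 2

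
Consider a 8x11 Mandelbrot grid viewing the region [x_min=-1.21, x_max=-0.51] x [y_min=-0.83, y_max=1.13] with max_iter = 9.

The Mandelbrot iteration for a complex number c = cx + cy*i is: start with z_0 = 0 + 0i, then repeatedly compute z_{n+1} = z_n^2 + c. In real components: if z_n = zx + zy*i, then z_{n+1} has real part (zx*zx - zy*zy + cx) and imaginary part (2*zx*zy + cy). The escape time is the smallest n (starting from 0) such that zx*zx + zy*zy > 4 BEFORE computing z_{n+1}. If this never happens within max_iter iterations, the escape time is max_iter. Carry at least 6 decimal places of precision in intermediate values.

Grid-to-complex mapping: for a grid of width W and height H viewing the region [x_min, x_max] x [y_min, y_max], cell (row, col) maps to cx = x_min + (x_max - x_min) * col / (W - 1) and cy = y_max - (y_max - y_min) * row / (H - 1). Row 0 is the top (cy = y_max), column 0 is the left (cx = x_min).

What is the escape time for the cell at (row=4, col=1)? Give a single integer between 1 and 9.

z_0 = 0 + 0i, c = -1.1100 + 0.3460i
Iter 1: z = -1.1100 + 0.3460i, |z|^2 = 1.3518
Iter 2: z = 0.0024 + -0.4221i, |z|^2 = 0.1782
Iter 3: z = -1.2882 + 0.3440i, |z|^2 = 1.7777
Iter 4: z = 0.4311 + -0.5402i, |z|^2 = 0.4777
Iter 5: z = -1.2160 + -0.1198i, |z|^2 = 1.4931
Iter 6: z = 0.3544 + 0.6373i, |z|^2 = 0.5317
Iter 7: z = -1.3906 + 0.7977i, |z|^2 = 2.5699
Iter 8: z = 0.1874 + -1.8724i, |z|^2 = 3.5410

Answer: 9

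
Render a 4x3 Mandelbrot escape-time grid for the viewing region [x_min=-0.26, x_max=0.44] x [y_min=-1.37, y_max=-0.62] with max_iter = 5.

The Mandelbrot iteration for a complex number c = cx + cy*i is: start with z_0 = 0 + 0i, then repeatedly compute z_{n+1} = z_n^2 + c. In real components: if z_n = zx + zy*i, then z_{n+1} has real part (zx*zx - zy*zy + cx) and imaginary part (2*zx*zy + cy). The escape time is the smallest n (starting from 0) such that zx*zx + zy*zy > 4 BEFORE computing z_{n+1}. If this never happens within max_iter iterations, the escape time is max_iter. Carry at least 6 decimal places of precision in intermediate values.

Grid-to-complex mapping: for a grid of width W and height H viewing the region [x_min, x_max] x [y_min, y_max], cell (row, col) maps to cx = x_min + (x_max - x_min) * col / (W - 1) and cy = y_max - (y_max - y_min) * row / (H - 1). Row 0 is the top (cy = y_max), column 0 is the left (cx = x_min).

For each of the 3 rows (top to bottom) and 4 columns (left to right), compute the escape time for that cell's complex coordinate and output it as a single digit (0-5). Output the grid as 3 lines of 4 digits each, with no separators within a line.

Answer: 5555
5543
2222

Derivation:
(row=0, col=0): c = -0.2600 + -0.6200i → escape time 5
(row=0, col=1): c = -0.0267 + -0.6200i → escape time 5
(row=0, col=2): c = 0.2067 + -0.6200i → escape time 5
(row=0, col=3): c = 0.4400 + -0.6200i → escape time 5
(row=1, col=0): c = -0.2600 + -0.9950i → escape time 5
(row=1, col=1): c = -0.0267 + -0.9950i → escape time 5
(row=1, col=2): c = 0.2067 + -0.9950i → escape time 4
(row=1, col=3): c = 0.4400 + -0.9950i → escape time 3
(row=2, col=0): c = -0.2600 + -1.3700i → escape time 2
(row=2, col=1): c = -0.0267 + -1.3700i → escape time 2
(row=2, col=2): c = 0.2067 + -1.3700i → escape time 2
(row=2, col=3): c = 0.4400 + -1.3700i → escape time 2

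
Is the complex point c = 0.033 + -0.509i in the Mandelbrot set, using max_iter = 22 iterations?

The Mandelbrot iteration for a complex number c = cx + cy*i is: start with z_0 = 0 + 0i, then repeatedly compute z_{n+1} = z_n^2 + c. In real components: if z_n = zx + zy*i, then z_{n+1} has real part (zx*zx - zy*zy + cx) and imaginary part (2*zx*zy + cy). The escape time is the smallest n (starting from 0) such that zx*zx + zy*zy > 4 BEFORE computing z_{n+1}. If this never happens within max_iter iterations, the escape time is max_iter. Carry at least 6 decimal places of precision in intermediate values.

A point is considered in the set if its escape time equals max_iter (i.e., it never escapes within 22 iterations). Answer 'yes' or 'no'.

z_0 = 0 + 0i, c = 0.0330 + -0.5090i
Iter 1: z = 0.0330 + -0.5090i, |z|^2 = 0.2602
Iter 2: z = -0.2250 + -0.5426i, |z|^2 = 0.3450
Iter 3: z = -0.2108 + -0.2648i, |z|^2 = 0.1146
Iter 4: z = 0.0073 + -0.3973i, |z|^2 = 0.1579
Iter 5: z = -0.1248 + -0.5148i, |z|^2 = 0.2806
Iter 6: z = -0.2164 + -0.3805i, |z|^2 = 0.1916
Iter 7: z = -0.0649 + -0.3443i, |z|^2 = 0.1228
Iter 8: z = -0.0813 + -0.4643i, |z|^2 = 0.2222
Iter 9: z = -0.1760 + -0.4335i, |z|^2 = 0.2189
Iter 10: z = -0.1239 + -0.3565i, |z|^2 = 0.1424
Iter 11: z = -0.0787 + -0.4206i, |z|^2 = 0.1831
Iter 12: z = -0.1377 + -0.4428i, |z|^2 = 0.2150
Iter 13: z = -0.1441 + -0.3870i, |z|^2 = 0.1705
Iter 14: z = -0.0960 + -0.3975i, |z|^2 = 0.1672
Iter 15: z = -0.1158 + -0.4327i, |z|^2 = 0.2006
Iter 16: z = -0.1408 + -0.4088i, |z|^2 = 0.1870
Iter 17: z = -0.1143 + -0.3939i, |z|^2 = 0.1682
Iter 18: z = -0.1091 + -0.4190i, |z|^2 = 0.1874
Iter 19: z = -0.1306 + -0.4176i, |z|^2 = 0.1915
Iter 20: z = -0.1243 + -0.3999i, |z|^2 = 0.1754
Iter 21: z = -0.1115 + -0.4096i, |z|^2 = 0.1802
Did not escape in 22 iterations → in set

Answer: yes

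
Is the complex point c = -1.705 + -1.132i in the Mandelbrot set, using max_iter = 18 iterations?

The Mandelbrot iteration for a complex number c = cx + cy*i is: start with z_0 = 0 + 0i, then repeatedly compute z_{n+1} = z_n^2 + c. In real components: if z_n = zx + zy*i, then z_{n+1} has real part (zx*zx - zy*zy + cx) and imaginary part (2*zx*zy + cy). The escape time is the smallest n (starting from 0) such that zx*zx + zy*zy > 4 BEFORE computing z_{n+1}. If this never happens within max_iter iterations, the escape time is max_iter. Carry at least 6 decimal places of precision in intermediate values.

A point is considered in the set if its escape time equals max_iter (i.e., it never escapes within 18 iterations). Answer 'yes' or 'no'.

z_0 = 0 + 0i, c = -1.7050 + -1.1320i
Iter 1: z = -1.7050 + -1.1320i, |z|^2 = 4.1884
Escaped at iteration 1

Answer: no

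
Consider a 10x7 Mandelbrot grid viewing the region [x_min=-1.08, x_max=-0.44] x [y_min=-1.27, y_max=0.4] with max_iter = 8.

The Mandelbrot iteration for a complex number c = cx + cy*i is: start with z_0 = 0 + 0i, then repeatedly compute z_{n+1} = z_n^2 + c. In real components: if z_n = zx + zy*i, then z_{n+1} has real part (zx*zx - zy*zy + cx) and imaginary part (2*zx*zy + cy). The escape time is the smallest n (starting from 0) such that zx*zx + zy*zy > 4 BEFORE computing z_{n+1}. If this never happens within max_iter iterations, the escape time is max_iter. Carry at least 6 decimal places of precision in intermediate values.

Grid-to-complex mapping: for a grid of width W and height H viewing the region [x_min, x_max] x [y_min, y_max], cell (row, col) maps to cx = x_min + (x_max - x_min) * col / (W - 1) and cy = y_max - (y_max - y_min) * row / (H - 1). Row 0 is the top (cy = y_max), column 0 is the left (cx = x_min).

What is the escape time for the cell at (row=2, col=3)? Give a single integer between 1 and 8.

Answer: 8

Derivation:
z_0 = 0 + 0i, c = -0.8667 + -0.1567i
Iter 1: z = -0.8667 + -0.1567i, |z|^2 = 0.7757
Iter 2: z = -0.1401 + 0.1149i, |z|^2 = 0.0328
Iter 3: z = -0.8602 + -0.1889i, |z|^2 = 0.7757
Iter 4: z = -0.1623 + 0.1683i, |z|^2 = 0.0547
Iter 5: z = -0.8686 + -0.2113i, |z|^2 = 0.7992
Iter 6: z = -0.1568 + 0.2104i, |z|^2 = 0.0689
Iter 7: z = -0.8864 + -0.2226i, |z|^2 = 0.8352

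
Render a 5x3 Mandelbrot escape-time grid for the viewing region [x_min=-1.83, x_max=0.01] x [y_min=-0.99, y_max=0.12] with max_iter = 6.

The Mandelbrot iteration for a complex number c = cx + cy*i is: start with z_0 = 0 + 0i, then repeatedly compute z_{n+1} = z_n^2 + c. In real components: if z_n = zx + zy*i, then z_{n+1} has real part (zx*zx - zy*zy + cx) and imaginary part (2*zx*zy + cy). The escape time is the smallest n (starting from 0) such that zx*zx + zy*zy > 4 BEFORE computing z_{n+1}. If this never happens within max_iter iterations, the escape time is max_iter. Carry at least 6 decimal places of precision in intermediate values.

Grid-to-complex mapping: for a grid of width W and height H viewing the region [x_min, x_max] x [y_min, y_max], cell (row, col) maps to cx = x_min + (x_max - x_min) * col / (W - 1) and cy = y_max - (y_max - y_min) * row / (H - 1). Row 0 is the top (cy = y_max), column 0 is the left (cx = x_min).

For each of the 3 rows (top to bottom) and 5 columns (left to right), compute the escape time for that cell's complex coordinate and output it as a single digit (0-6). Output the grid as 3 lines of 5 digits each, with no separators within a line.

(row=0, col=0): c = -1.8300 + 0.1200i → escape time 4
(row=0, col=1): c = -1.3700 + 0.1200i → escape time 6
(row=0, col=2): c = -0.9100 + 0.1200i → escape time 6
(row=0, col=3): c = -0.4500 + 0.1200i → escape time 6
(row=0, col=4): c = 0.0100 + 0.1200i → escape time 6
(row=1, col=0): c = -1.8300 + -0.4350i → escape time 3
(row=1, col=1): c = -1.3700 + -0.4350i → escape time 4
(row=1, col=2): c = -0.9100 + -0.4350i → escape time 6
(row=1, col=3): c = -0.4500 + -0.4350i → escape time 6
(row=1, col=4): c = 0.0100 + -0.4350i → escape time 6
(row=2, col=0): c = -1.8300 + -0.9900i → escape time 1
(row=2, col=1): c = -1.3700 + -0.9900i → escape time 3
(row=2, col=2): c = -0.9100 + -0.9900i → escape time 3
(row=2, col=3): c = -0.4500 + -0.9900i → escape time 4
(row=2, col=4): c = 0.0100 + -0.9900i → escape time 6

Answer: 46666
34666
13346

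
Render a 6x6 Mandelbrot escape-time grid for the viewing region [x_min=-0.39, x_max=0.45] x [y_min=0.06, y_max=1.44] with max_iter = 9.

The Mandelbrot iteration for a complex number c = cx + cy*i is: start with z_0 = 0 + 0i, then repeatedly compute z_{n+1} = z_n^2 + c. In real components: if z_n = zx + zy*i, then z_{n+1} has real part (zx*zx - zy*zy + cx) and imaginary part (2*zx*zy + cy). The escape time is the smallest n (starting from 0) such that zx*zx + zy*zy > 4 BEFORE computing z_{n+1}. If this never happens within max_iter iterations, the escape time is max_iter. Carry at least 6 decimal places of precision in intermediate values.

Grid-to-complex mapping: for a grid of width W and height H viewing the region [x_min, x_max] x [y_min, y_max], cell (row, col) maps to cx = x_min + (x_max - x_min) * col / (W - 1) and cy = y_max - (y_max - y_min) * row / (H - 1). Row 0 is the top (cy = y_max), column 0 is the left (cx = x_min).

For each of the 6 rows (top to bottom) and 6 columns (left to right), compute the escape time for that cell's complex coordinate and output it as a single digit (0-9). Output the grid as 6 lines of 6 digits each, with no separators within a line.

Answer: 222222
344322
599543
999995
999999
999996

Derivation:
(row=0, col=0): c = -0.3900 + 1.4400i → escape time 2
(row=0, col=1): c = -0.2220 + 1.4400i → escape time 2
(row=0, col=2): c = -0.0540 + 1.4400i → escape time 2
(row=0, col=3): c = 0.1140 + 1.4400i → escape time 2
(row=0, col=4): c = 0.2820 + 1.4400i → escape time 2
(row=0, col=5): c = 0.4500 + 1.4400i → escape time 2
(row=1, col=0): c = -0.3900 + 1.1640i → escape time 3
(row=1, col=1): c = -0.2220 + 1.1640i → escape time 4
(row=1, col=2): c = -0.0540 + 1.1640i → escape time 4
(row=1, col=3): c = 0.1140 + 1.1640i → escape time 3
(row=1, col=4): c = 0.2820 + 1.1640i → escape time 2
(row=1, col=5): c = 0.4500 + 1.1640i → escape time 2
(row=2, col=0): c = -0.3900 + 0.8880i → escape time 5
(row=2, col=1): c = -0.2220 + 0.8880i → escape time 9
(row=2, col=2): c = -0.0540 + 0.8880i → escape time 9
(row=2, col=3): c = 0.1140 + 0.8880i → escape time 5
(row=2, col=4): c = 0.2820 + 0.8880i → escape time 4
(row=2, col=5): c = 0.4500 + 0.8880i → escape time 3
(row=3, col=0): c = -0.3900 + 0.6120i → escape time 9
(row=3, col=1): c = -0.2220 + 0.6120i → escape time 9
(row=3, col=2): c = -0.0540 + 0.6120i → escape time 9
(row=3, col=3): c = 0.1140 + 0.6120i → escape time 9
(row=3, col=4): c = 0.2820 + 0.6120i → escape time 9
(row=3, col=5): c = 0.4500 + 0.6120i → escape time 5
(row=4, col=0): c = -0.3900 + 0.3360i → escape time 9
(row=4, col=1): c = -0.2220 + 0.3360i → escape time 9
(row=4, col=2): c = -0.0540 + 0.3360i → escape time 9
(row=4, col=3): c = 0.1140 + 0.3360i → escape time 9
(row=4, col=4): c = 0.2820 + 0.3360i → escape time 9
(row=4, col=5): c = 0.4500 + 0.3360i → escape time 9
(row=5, col=0): c = -0.3900 + 0.0600i → escape time 9
(row=5, col=1): c = -0.2220 + 0.0600i → escape time 9
(row=5, col=2): c = -0.0540 + 0.0600i → escape time 9
(row=5, col=3): c = 0.1140 + 0.0600i → escape time 9
(row=5, col=4): c = 0.2820 + 0.0600i → escape time 9
(row=5, col=5): c = 0.4500 + 0.0600i → escape time 6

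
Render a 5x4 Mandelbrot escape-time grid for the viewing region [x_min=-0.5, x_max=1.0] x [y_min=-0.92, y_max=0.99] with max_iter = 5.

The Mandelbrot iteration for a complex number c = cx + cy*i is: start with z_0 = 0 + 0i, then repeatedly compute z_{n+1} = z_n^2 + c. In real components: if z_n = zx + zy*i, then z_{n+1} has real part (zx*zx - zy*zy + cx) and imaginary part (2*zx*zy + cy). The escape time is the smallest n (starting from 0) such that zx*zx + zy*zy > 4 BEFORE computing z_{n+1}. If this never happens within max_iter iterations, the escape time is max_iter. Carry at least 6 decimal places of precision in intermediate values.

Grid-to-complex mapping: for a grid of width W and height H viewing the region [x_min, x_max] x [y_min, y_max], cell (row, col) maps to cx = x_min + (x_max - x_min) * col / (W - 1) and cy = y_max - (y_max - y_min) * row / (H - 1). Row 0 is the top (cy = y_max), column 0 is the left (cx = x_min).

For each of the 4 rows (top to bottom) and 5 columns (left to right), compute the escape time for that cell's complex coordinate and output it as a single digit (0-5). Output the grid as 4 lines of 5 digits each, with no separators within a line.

Answer: 45422
55542
55542
45422

Derivation:
(row=0, col=0): c = -0.5000 + 0.9900i → escape time 4
(row=0, col=1): c = -0.1250 + 0.9900i → escape time 5
(row=0, col=2): c = 0.2500 + 0.9900i → escape time 4
(row=0, col=3): c = 0.6250 + 0.9900i → escape time 2
(row=0, col=4): c = 1.0000 + 0.9900i → escape time 2
(row=1, col=0): c = -0.5000 + 0.3533i → escape time 5
(row=1, col=1): c = -0.1250 + 0.3533i → escape time 5
(row=1, col=2): c = 0.2500 + 0.3533i → escape time 5
(row=1, col=3): c = 0.6250 + 0.3533i → escape time 4
(row=1, col=4): c = 1.0000 + 0.3533i → escape time 2
(row=2, col=0): c = -0.5000 + -0.2833i → escape time 5
(row=2, col=1): c = -0.1250 + -0.2833i → escape time 5
(row=2, col=2): c = 0.2500 + -0.2833i → escape time 5
(row=2, col=3): c = 0.6250 + -0.2833i → escape time 4
(row=2, col=4): c = 1.0000 + -0.2833i → escape time 2
(row=3, col=0): c = -0.5000 + -0.9200i → escape time 4
(row=3, col=1): c = -0.1250 + -0.9200i → escape time 5
(row=3, col=2): c = 0.2500 + -0.9200i → escape time 4
(row=3, col=3): c = 0.6250 + -0.9200i → escape time 2
(row=3, col=4): c = 1.0000 + -0.9200i → escape time 2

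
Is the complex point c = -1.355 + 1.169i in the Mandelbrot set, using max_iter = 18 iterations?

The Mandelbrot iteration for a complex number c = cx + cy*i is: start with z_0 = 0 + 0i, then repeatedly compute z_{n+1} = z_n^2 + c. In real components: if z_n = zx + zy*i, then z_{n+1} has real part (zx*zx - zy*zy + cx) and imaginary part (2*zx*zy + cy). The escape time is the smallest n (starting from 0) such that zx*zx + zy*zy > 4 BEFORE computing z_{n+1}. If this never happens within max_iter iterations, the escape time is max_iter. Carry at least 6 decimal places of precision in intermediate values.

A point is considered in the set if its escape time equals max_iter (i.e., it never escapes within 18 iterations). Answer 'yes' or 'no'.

Answer: no

Derivation:
z_0 = 0 + 0i, c = -1.3550 + 1.1690i
Iter 1: z = -1.3550 + 1.1690i, |z|^2 = 3.2026
Iter 2: z = -0.8855 + -1.9990i, |z|^2 = 4.7801
Escaped at iteration 2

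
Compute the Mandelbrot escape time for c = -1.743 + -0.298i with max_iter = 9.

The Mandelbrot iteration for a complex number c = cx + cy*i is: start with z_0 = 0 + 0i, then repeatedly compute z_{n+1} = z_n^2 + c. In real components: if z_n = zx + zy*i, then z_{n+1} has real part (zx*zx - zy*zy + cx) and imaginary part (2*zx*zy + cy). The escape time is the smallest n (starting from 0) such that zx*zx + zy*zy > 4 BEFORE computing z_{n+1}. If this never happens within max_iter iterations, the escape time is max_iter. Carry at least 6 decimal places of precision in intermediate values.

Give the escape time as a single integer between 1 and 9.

Answer: 4

Derivation:
z_0 = 0 + 0i, c = -1.7430 + -0.2980i
Iter 1: z = -1.7430 + -0.2980i, |z|^2 = 3.1269
Iter 2: z = 1.2062 + 0.7408i, |z|^2 = 2.0039
Iter 3: z = -0.8368 + 1.4892i, |z|^2 = 2.9181
Iter 4: z = -3.2606 + -2.7904i, |z|^2 = 18.4178
Escaped at iteration 4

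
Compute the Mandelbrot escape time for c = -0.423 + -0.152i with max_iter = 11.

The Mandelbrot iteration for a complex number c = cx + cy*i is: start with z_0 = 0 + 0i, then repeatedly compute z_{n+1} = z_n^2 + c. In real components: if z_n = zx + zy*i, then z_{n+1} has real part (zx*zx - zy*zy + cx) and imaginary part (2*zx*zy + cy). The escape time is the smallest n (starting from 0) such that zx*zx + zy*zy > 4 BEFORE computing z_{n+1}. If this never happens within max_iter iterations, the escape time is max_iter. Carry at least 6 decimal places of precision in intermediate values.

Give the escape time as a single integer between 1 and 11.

Answer: 11

Derivation:
z_0 = 0 + 0i, c = -0.4230 + -0.1520i
Iter 1: z = -0.4230 + -0.1520i, |z|^2 = 0.2020
Iter 2: z = -0.2672 + -0.0234i, |z|^2 = 0.0719
Iter 3: z = -0.3522 + -0.1395i, |z|^2 = 0.1435
Iter 4: z = -0.3184 + -0.0538i, |z|^2 = 0.1043
Iter 5: z = -0.3245 + -0.1178i, |z|^2 = 0.1192
Iter 6: z = -0.3316 + -0.0756i, |z|^2 = 0.1157
Iter 7: z = -0.3188 + -0.1019i, |z|^2 = 0.1120
Iter 8: z = -0.3318 + -0.0870i, |z|^2 = 0.1176
Iter 9: z = -0.3205 + -0.0942i, |z|^2 = 0.1116
Iter 10: z = -0.3292 + -0.0916i, |z|^2 = 0.1167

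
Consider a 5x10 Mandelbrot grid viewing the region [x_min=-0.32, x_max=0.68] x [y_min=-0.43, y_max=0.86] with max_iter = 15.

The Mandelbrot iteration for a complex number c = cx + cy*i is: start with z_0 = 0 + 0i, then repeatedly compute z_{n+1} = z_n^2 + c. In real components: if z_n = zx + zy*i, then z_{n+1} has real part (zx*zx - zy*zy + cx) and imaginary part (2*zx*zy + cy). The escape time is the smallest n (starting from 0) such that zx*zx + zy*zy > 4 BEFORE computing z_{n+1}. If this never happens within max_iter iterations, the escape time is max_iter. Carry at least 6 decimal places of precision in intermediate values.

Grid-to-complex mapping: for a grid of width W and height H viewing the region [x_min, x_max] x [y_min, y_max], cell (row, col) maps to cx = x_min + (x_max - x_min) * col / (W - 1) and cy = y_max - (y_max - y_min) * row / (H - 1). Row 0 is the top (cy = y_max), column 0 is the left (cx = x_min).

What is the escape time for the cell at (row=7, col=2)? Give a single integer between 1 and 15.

z_0 = 0 + 0i, c = 0.1800 + -0.1433i
Iter 1: z = 0.1800 + -0.1433i, |z|^2 = 0.0529
Iter 2: z = 0.1919 + -0.1949i, |z|^2 = 0.0748
Iter 3: z = 0.1788 + -0.2181i, |z|^2 = 0.0796
Iter 4: z = 0.1644 + -0.2213i, |z|^2 = 0.0760
Iter 5: z = 0.1580 + -0.2161i, |z|^2 = 0.0717
Iter 6: z = 0.1583 + -0.2116i, |z|^2 = 0.0698
Iter 7: z = 0.1603 + -0.2103i, |z|^2 = 0.0699
Iter 8: z = 0.1614 + -0.2107i, |z|^2 = 0.0705
Iter 9: z = 0.1617 + -0.2114i, |z|^2 = 0.0708
Iter 10: z = 0.1614 + -0.2117i, |z|^2 = 0.0709
Iter 11: z = 0.1613 + -0.2117i, |z|^2 = 0.0708
Iter 12: z = 0.1612 + -0.2116i, |z|^2 = 0.0708
Iter 13: z = 0.1612 + -0.2116i, |z|^2 = 0.0707
Iter 14: z = 0.1612 + -0.2115i, |z|^2 = 0.0707

Answer: 15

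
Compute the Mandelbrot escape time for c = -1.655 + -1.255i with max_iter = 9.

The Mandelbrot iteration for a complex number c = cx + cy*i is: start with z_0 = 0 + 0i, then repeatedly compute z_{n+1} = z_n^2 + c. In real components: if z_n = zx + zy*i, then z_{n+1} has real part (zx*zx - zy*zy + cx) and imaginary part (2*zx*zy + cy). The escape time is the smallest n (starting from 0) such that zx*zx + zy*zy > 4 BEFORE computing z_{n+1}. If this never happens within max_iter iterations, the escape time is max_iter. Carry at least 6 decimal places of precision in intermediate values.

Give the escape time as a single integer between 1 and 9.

z_0 = 0 + 0i, c = -1.6550 + -1.2550i
Iter 1: z = -1.6550 + -1.2550i, |z|^2 = 4.3140
Escaped at iteration 1

Answer: 1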